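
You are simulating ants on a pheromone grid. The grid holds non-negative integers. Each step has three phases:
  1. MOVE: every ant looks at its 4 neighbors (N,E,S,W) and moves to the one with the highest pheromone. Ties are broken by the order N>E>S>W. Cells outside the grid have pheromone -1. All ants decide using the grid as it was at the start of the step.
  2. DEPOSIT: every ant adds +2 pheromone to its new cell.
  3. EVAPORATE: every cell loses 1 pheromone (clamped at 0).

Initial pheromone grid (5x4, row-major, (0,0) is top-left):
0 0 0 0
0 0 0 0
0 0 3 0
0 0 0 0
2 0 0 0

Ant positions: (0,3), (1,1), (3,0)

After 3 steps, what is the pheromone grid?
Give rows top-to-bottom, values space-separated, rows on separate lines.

After step 1: ants at (1,3),(0,1),(4,0)
  0 1 0 0
  0 0 0 1
  0 0 2 0
  0 0 0 0
  3 0 0 0
After step 2: ants at (0,3),(0,2),(3,0)
  0 0 1 1
  0 0 0 0
  0 0 1 0
  1 0 0 0
  2 0 0 0
After step 3: ants at (0,2),(0,3),(4,0)
  0 0 2 2
  0 0 0 0
  0 0 0 0
  0 0 0 0
  3 0 0 0

0 0 2 2
0 0 0 0
0 0 0 0
0 0 0 0
3 0 0 0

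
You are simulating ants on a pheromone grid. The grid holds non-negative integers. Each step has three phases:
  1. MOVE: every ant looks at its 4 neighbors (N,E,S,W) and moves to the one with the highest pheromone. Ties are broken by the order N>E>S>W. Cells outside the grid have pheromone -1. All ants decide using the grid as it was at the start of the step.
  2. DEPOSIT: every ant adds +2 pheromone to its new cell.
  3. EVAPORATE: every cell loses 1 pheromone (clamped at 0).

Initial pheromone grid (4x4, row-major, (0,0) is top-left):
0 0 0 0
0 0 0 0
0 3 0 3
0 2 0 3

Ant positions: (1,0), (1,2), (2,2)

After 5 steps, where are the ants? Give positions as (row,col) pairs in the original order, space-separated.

Step 1: ant0:(1,0)->N->(0,0) | ant1:(1,2)->N->(0,2) | ant2:(2,2)->E->(2,3)
  grid max=4 at (2,3)
Step 2: ant0:(0,0)->E->(0,1) | ant1:(0,2)->E->(0,3) | ant2:(2,3)->S->(3,3)
  grid max=3 at (2,3)
Step 3: ant0:(0,1)->E->(0,2) | ant1:(0,3)->S->(1,3) | ant2:(3,3)->N->(2,3)
  grid max=4 at (2,3)
Step 4: ant0:(0,2)->E->(0,3) | ant1:(1,3)->S->(2,3) | ant2:(2,3)->S->(3,3)
  grid max=5 at (2,3)
Step 5: ant0:(0,3)->S->(1,3) | ant1:(2,3)->S->(3,3) | ant2:(3,3)->N->(2,3)
  grid max=6 at (2,3)

(1,3) (3,3) (2,3)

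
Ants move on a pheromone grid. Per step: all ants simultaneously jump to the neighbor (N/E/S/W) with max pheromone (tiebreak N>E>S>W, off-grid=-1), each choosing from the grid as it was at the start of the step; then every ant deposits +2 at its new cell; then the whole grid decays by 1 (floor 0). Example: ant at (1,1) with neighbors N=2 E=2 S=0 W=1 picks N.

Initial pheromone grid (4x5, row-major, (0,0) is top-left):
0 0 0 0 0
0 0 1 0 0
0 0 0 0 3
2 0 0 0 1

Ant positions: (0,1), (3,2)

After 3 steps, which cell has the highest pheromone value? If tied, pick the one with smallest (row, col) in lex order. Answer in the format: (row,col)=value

Answer: (0,2)=1

Derivation:
Step 1: ant0:(0,1)->E->(0,2) | ant1:(3,2)->N->(2,2)
  grid max=2 at (2,4)
Step 2: ant0:(0,2)->E->(0,3) | ant1:(2,2)->N->(1,2)
  grid max=1 at (0,3)
Step 3: ant0:(0,3)->E->(0,4) | ant1:(1,2)->N->(0,2)
  grid max=1 at (0,2)
Final grid:
  0 0 1 0 1
  0 0 0 0 0
  0 0 0 0 0
  0 0 0 0 0
Max pheromone 1 at (0,2)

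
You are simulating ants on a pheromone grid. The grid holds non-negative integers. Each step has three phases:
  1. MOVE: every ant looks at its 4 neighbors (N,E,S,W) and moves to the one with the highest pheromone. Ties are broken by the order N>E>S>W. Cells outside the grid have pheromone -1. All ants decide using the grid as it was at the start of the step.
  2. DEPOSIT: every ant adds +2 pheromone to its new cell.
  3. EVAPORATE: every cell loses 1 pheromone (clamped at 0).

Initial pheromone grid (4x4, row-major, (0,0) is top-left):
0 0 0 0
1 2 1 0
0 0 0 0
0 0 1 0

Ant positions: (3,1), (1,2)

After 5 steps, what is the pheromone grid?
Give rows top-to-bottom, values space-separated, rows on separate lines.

After step 1: ants at (3,2),(1,1)
  0 0 0 0
  0 3 0 0
  0 0 0 0
  0 0 2 0
After step 2: ants at (2,2),(0,1)
  0 1 0 0
  0 2 0 0
  0 0 1 0
  0 0 1 0
After step 3: ants at (3,2),(1,1)
  0 0 0 0
  0 3 0 0
  0 0 0 0
  0 0 2 0
After step 4: ants at (2,2),(0,1)
  0 1 0 0
  0 2 0 0
  0 0 1 0
  0 0 1 0
After step 5: ants at (3,2),(1,1)
  0 0 0 0
  0 3 0 0
  0 0 0 0
  0 0 2 0

0 0 0 0
0 3 0 0
0 0 0 0
0 0 2 0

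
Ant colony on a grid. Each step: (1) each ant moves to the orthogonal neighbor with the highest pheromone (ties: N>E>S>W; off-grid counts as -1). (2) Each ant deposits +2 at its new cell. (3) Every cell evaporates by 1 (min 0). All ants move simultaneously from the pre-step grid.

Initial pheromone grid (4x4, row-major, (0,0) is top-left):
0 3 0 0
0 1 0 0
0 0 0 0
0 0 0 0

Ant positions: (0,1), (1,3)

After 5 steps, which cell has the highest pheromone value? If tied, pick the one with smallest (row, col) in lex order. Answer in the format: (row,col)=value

Step 1: ant0:(0,1)->S->(1,1) | ant1:(1,3)->N->(0,3)
  grid max=2 at (0,1)
Step 2: ant0:(1,1)->N->(0,1) | ant1:(0,3)->S->(1,3)
  grid max=3 at (0,1)
Step 3: ant0:(0,1)->S->(1,1) | ant1:(1,3)->N->(0,3)
  grid max=2 at (0,1)
Step 4: ant0:(1,1)->N->(0,1) | ant1:(0,3)->S->(1,3)
  grid max=3 at (0,1)
Step 5: ant0:(0,1)->S->(1,1) | ant1:(1,3)->N->(0,3)
  grid max=2 at (0,1)
Final grid:
  0 2 0 1
  0 2 0 0
  0 0 0 0
  0 0 0 0
Max pheromone 2 at (0,1)

Answer: (0,1)=2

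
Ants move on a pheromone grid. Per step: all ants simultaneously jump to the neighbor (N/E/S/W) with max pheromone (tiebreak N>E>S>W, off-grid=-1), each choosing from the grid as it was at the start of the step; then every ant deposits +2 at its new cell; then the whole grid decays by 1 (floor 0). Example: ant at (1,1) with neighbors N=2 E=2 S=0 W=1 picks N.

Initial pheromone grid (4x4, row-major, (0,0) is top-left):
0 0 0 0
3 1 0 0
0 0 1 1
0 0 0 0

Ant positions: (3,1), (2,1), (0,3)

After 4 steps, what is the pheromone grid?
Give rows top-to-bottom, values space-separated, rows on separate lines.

After step 1: ants at (2,1),(1,1),(1,3)
  0 0 0 0
  2 2 0 1
  0 1 0 0
  0 0 0 0
After step 2: ants at (1,1),(1,0),(0,3)
  0 0 0 1
  3 3 0 0
  0 0 0 0
  0 0 0 0
After step 3: ants at (1,0),(1,1),(1,3)
  0 0 0 0
  4 4 0 1
  0 0 0 0
  0 0 0 0
After step 4: ants at (1,1),(1,0),(0,3)
  0 0 0 1
  5 5 0 0
  0 0 0 0
  0 0 0 0

0 0 0 1
5 5 0 0
0 0 0 0
0 0 0 0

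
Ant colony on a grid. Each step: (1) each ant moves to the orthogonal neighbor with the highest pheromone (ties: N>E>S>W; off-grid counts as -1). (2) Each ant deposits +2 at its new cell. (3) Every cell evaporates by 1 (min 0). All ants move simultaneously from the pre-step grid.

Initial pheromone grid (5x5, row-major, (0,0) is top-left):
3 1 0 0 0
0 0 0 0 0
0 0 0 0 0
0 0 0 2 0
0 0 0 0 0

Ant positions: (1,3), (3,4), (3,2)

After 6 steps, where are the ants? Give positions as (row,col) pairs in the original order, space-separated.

Step 1: ant0:(1,3)->N->(0,3) | ant1:(3,4)->W->(3,3) | ant2:(3,2)->E->(3,3)
  grid max=5 at (3,3)
Step 2: ant0:(0,3)->E->(0,4) | ant1:(3,3)->N->(2,3) | ant2:(3,3)->N->(2,3)
  grid max=4 at (3,3)
Step 3: ant0:(0,4)->S->(1,4) | ant1:(2,3)->S->(3,3) | ant2:(2,3)->S->(3,3)
  grid max=7 at (3,3)
Step 4: ant0:(1,4)->N->(0,4) | ant1:(3,3)->N->(2,3) | ant2:(3,3)->N->(2,3)
  grid max=6 at (3,3)
Step 5: ant0:(0,4)->S->(1,4) | ant1:(2,3)->S->(3,3) | ant2:(2,3)->S->(3,3)
  grid max=9 at (3,3)
Step 6: ant0:(1,4)->N->(0,4) | ant1:(3,3)->N->(2,3) | ant2:(3,3)->N->(2,3)
  grid max=8 at (3,3)

(0,4) (2,3) (2,3)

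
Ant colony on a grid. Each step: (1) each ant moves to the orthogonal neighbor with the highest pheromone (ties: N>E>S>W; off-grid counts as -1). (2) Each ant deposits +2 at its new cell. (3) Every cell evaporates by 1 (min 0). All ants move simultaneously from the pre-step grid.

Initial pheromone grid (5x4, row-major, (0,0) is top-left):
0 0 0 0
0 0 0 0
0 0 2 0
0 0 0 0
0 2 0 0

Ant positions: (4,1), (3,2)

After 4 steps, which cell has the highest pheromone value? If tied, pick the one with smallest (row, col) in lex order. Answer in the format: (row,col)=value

Answer: (2,2)=2

Derivation:
Step 1: ant0:(4,1)->N->(3,1) | ant1:(3,2)->N->(2,2)
  grid max=3 at (2,2)
Step 2: ant0:(3,1)->S->(4,1) | ant1:(2,2)->N->(1,2)
  grid max=2 at (2,2)
Step 3: ant0:(4,1)->N->(3,1) | ant1:(1,2)->S->(2,2)
  grid max=3 at (2,2)
Step 4: ant0:(3,1)->S->(4,1) | ant1:(2,2)->N->(1,2)
  grid max=2 at (2,2)
Final grid:
  0 0 0 0
  0 0 1 0
  0 0 2 0
  0 0 0 0
  0 2 0 0
Max pheromone 2 at (2,2)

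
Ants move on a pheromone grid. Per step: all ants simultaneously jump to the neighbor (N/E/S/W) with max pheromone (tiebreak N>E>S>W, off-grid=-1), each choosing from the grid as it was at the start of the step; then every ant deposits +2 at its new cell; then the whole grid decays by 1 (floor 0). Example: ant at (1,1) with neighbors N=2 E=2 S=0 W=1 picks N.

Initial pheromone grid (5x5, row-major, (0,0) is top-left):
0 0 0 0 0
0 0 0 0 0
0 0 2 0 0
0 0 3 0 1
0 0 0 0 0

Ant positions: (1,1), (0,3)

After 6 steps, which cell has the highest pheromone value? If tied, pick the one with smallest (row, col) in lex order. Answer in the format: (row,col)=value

Answer: (0,3)=4

Derivation:
Step 1: ant0:(1,1)->N->(0,1) | ant1:(0,3)->E->(0,4)
  grid max=2 at (3,2)
Step 2: ant0:(0,1)->E->(0,2) | ant1:(0,4)->S->(1,4)
  grid max=1 at (0,2)
Step 3: ant0:(0,2)->E->(0,3) | ant1:(1,4)->N->(0,4)
  grid max=1 at (0,3)
Step 4: ant0:(0,3)->E->(0,4) | ant1:(0,4)->W->(0,3)
  grid max=2 at (0,3)
Step 5: ant0:(0,4)->W->(0,3) | ant1:(0,3)->E->(0,4)
  grid max=3 at (0,3)
Step 6: ant0:(0,3)->E->(0,4) | ant1:(0,4)->W->(0,3)
  grid max=4 at (0,3)
Final grid:
  0 0 0 4 4
  0 0 0 0 0
  0 0 0 0 0
  0 0 0 0 0
  0 0 0 0 0
Max pheromone 4 at (0,3)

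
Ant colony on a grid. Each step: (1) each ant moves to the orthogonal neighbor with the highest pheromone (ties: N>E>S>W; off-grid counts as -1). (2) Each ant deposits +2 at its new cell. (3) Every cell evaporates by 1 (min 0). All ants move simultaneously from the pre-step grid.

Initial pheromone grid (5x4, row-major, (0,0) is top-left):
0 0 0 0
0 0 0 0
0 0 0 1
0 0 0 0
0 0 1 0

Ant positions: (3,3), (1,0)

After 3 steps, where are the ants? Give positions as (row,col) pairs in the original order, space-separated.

Step 1: ant0:(3,3)->N->(2,3) | ant1:(1,0)->N->(0,0)
  grid max=2 at (2,3)
Step 2: ant0:(2,3)->N->(1,3) | ant1:(0,0)->E->(0,1)
  grid max=1 at (0,1)
Step 3: ant0:(1,3)->S->(2,3) | ant1:(0,1)->E->(0,2)
  grid max=2 at (2,3)

(2,3) (0,2)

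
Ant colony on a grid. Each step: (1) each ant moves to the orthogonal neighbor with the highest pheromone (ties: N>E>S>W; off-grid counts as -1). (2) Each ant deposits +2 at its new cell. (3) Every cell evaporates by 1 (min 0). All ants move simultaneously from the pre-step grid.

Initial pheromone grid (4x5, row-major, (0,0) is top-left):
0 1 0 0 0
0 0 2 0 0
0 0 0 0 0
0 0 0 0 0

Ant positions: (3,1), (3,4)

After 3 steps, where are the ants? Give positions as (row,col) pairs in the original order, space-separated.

Step 1: ant0:(3,1)->N->(2,1) | ant1:(3,4)->N->(2,4)
  grid max=1 at (1,2)
Step 2: ant0:(2,1)->N->(1,1) | ant1:(2,4)->N->(1,4)
  grid max=1 at (1,1)
Step 3: ant0:(1,1)->N->(0,1) | ant1:(1,4)->N->(0,4)
  grid max=1 at (0,1)

(0,1) (0,4)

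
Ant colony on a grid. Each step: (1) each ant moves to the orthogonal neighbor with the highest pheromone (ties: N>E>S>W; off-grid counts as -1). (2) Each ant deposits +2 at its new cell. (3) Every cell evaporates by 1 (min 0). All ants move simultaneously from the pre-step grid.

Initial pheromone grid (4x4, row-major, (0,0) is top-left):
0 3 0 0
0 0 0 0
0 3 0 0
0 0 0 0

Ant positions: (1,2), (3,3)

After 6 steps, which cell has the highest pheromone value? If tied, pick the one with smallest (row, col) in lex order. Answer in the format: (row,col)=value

Step 1: ant0:(1,2)->N->(0,2) | ant1:(3,3)->N->(2,3)
  grid max=2 at (0,1)
Step 2: ant0:(0,2)->W->(0,1) | ant1:(2,3)->N->(1,3)
  grid max=3 at (0,1)
Step 3: ant0:(0,1)->E->(0,2) | ant1:(1,3)->N->(0,3)
  grid max=2 at (0,1)
Step 4: ant0:(0,2)->W->(0,1) | ant1:(0,3)->W->(0,2)
  grid max=3 at (0,1)
Step 5: ant0:(0,1)->E->(0,2) | ant1:(0,2)->W->(0,1)
  grid max=4 at (0,1)
Step 6: ant0:(0,2)->W->(0,1) | ant1:(0,1)->E->(0,2)
  grid max=5 at (0,1)
Final grid:
  0 5 4 0
  0 0 0 0
  0 0 0 0
  0 0 0 0
Max pheromone 5 at (0,1)

Answer: (0,1)=5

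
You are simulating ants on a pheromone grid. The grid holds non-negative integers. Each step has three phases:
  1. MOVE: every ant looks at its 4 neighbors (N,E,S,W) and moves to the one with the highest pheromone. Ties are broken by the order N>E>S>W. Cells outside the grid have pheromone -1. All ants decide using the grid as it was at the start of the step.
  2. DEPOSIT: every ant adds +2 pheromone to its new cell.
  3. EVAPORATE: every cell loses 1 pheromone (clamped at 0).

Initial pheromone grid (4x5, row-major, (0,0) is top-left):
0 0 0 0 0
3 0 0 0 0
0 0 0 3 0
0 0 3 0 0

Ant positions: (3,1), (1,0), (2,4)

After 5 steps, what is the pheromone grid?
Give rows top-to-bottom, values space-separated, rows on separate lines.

After step 1: ants at (3,2),(0,0),(2,3)
  1 0 0 0 0
  2 0 0 0 0
  0 0 0 4 0
  0 0 4 0 0
After step 2: ants at (2,2),(1,0),(1,3)
  0 0 0 0 0
  3 0 0 1 0
  0 0 1 3 0
  0 0 3 0 0
After step 3: ants at (2,3),(0,0),(2,3)
  1 0 0 0 0
  2 0 0 0 0
  0 0 0 6 0
  0 0 2 0 0
After step 4: ants at (1,3),(1,0),(1,3)
  0 0 0 0 0
  3 0 0 3 0
  0 0 0 5 0
  0 0 1 0 0
After step 5: ants at (2,3),(0,0),(2,3)
  1 0 0 0 0
  2 0 0 2 0
  0 0 0 8 0
  0 0 0 0 0

1 0 0 0 0
2 0 0 2 0
0 0 0 8 0
0 0 0 0 0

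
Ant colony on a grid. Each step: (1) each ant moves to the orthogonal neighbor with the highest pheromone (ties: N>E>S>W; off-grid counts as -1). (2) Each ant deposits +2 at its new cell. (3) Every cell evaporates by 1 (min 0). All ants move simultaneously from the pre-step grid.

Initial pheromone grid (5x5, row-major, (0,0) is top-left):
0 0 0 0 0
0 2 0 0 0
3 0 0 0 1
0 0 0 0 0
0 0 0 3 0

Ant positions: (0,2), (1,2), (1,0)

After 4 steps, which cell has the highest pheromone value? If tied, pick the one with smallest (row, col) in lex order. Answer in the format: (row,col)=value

Step 1: ant0:(0,2)->E->(0,3) | ant1:(1,2)->W->(1,1) | ant2:(1,0)->S->(2,0)
  grid max=4 at (2,0)
Step 2: ant0:(0,3)->E->(0,4) | ant1:(1,1)->N->(0,1) | ant2:(2,0)->N->(1,0)
  grid max=3 at (2,0)
Step 3: ant0:(0,4)->S->(1,4) | ant1:(0,1)->S->(1,1) | ant2:(1,0)->S->(2,0)
  grid max=4 at (2,0)
Step 4: ant0:(1,4)->N->(0,4) | ant1:(1,1)->N->(0,1) | ant2:(2,0)->N->(1,0)
  grid max=3 at (2,0)
Final grid:
  0 1 0 0 1
  1 2 0 0 0
  3 0 0 0 0
  0 0 0 0 0
  0 0 0 0 0
Max pheromone 3 at (2,0)

Answer: (2,0)=3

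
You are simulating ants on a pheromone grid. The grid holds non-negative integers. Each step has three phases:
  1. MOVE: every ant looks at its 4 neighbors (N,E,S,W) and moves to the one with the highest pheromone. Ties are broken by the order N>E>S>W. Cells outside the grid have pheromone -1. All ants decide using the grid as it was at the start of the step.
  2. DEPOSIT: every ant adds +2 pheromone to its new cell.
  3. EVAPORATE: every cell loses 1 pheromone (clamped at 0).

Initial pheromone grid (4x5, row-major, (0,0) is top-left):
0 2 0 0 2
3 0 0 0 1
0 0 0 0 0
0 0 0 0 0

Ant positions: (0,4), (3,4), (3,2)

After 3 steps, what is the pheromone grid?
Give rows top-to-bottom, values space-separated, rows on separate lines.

After step 1: ants at (1,4),(2,4),(2,2)
  0 1 0 0 1
  2 0 0 0 2
  0 0 1 0 1
  0 0 0 0 0
After step 2: ants at (0,4),(1,4),(1,2)
  0 0 0 0 2
  1 0 1 0 3
  0 0 0 0 0
  0 0 0 0 0
After step 3: ants at (1,4),(0,4),(0,2)
  0 0 1 0 3
  0 0 0 0 4
  0 0 0 0 0
  0 0 0 0 0

0 0 1 0 3
0 0 0 0 4
0 0 0 0 0
0 0 0 0 0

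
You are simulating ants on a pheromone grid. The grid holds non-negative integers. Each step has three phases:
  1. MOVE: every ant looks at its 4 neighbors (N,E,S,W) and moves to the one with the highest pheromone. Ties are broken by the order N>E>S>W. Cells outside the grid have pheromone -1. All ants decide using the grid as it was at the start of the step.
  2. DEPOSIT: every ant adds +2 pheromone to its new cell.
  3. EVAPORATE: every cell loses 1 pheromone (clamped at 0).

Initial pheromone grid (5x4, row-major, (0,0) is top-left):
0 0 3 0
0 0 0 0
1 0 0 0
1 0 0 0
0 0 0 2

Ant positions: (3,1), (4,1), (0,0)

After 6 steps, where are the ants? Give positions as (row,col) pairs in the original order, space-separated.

Step 1: ant0:(3,1)->W->(3,0) | ant1:(4,1)->N->(3,1) | ant2:(0,0)->E->(0,1)
  grid max=2 at (0,2)
Step 2: ant0:(3,0)->E->(3,1) | ant1:(3,1)->W->(3,0) | ant2:(0,1)->E->(0,2)
  grid max=3 at (0,2)
Step 3: ant0:(3,1)->W->(3,0) | ant1:(3,0)->E->(3,1) | ant2:(0,2)->E->(0,3)
  grid max=4 at (3,0)
Step 4: ant0:(3,0)->E->(3,1) | ant1:(3,1)->W->(3,0) | ant2:(0,3)->W->(0,2)
  grid max=5 at (3,0)
Step 5: ant0:(3,1)->W->(3,0) | ant1:(3,0)->E->(3,1) | ant2:(0,2)->E->(0,3)
  grid max=6 at (3,0)
Step 6: ant0:(3,0)->E->(3,1) | ant1:(3,1)->W->(3,0) | ant2:(0,3)->W->(0,2)
  grid max=7 at (3,0)

(3,1) (3,0) (0,2)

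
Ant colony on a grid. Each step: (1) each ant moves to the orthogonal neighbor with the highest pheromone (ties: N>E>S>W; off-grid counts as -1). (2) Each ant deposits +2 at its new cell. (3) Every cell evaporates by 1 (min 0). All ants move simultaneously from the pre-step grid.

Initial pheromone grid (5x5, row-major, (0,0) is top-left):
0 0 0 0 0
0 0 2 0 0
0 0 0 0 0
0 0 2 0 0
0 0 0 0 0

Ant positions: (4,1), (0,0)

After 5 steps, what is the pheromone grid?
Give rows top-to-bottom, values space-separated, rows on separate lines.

After step 1: ants at (3,1),(0,1)
  0 1 0 0 0
  0 0 1 0 0
  0 0 0 0 0
  0 1 1 0 0
  0 0 0 0 0
After step 2: ants at (3,2),(0,2)
  0 0 1 0 0
  0 0 0 0 0
  0 0 0 0 0
  0 0 2 0 0
  0 0 0 0 0
After step 3: ants at (2,2),(0,3)
  0 0 0 1 0
  0 0 0 0 0
  0 0 1 0 0
  0 0 1 0 0
  0 0 0 0 0
After step 4: ants at (3,2),(0,4)
  0 0 0 0 1
  0 0 0 0 0
  0 0 0 0 0
  0 0 2 0 0
  0 0 0 0 0
After step 5: ants at (2,2),(1,4)
  0 0 0 0 0
  0 0 0 0 1
  0 0 1 0 0
  0 0 1 0 0
  0 0 0 0 0

0 0 0 0 0
0 0 0 0 1
0 0 1 0 0
0 0 1 0 0
0 0 0 0 0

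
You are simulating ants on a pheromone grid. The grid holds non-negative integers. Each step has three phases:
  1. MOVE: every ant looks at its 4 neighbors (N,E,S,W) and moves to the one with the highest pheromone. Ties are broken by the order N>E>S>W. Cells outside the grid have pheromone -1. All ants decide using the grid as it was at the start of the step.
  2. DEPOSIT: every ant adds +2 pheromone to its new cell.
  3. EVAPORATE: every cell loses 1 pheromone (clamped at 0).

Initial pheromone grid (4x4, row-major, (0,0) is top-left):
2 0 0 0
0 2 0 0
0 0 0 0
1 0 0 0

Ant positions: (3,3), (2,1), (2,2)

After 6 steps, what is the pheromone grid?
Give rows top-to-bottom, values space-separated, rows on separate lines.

After step 1: ants at (2,3),(1,1),(1,2)
  1 0 0 0
  0 3 1 0
  0 0 0 1
  0 0 0 0
After step 2: ants at (1,3),(1,2),(1,1)
  0 0 0 0
  0 4 2 1
  0 0 0 0
  0 0 0 0
After step 3: ants at (1,2),(1,1),(1,2)
  0 0 0 0
  0 5 5 0
  0 0 0 0
  0 0 0 0
After step 4: ants at (1,1),(1,2),(1,1)
  0 0 0 0
  0 8 6 0
  0 0 0 0
  0 0 0 0
After step 5: ants at (1,2),(1,1),(1,2)
  0 0 0 0
  0 9 9 0
  0 0 0 0
  0 0 0 0
After step 6: ants at (1,1),(1,2),(1,1)
  0 0 0 0
  0 12 10 0
  0 0 0 0
  0 0 0 0

0 0 0 0
0 12 10 0
0 0 0 0
0 0 0 0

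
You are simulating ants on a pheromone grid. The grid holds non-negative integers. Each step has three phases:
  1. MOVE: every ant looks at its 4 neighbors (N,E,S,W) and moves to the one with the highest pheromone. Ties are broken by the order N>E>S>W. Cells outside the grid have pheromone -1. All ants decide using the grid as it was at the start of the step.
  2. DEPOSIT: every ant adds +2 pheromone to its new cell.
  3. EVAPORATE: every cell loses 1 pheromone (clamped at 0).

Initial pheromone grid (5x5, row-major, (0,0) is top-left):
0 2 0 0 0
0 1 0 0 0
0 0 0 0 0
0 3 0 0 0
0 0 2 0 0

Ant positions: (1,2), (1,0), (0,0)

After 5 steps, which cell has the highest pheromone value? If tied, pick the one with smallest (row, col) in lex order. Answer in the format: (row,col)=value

Answer: (1,1)=12

Derivation:
Step 1: ant0:(1,2)->W->(1,1) | ant1:(1,0)->E->(1,1) | ant2:(0,0)->E->(0,1)
  grid max=4 at (1,1)
Step 2: ant0:(1,1)->N->(0,1) | ant1:(1,1)->N->(0,1) | ant2:(0,1)->S->(1,1)
  grid max=6 at (0,1)
Step 3: ant0:(0,1)->S->(1,1) | ant1:(0,1)->S->(1,1) | ant2:(1,1)->N->(0,1)
  grid max=8 at (1,1)
Step 4: ant0:(1,1)->N->(0,1) | ant1:(1,1)->N->(0,1) | ant2:(0,1)->S->(1,1)
  grid max=10 at (0,1)
Step 5: ant0:(0,1)->S->(1,1) | ant1:(0,1)->S->(1,1) | ant2:(1,1)->N->(0,1)
  grid max=12 at (1,1)
Final grid:
  0 11 0 0 0
  0 12 0 0 0
  0 0 0 0 0
  0 0 0 0 0
  0 0 0 0 0
Max pheromone 12 at (1,1)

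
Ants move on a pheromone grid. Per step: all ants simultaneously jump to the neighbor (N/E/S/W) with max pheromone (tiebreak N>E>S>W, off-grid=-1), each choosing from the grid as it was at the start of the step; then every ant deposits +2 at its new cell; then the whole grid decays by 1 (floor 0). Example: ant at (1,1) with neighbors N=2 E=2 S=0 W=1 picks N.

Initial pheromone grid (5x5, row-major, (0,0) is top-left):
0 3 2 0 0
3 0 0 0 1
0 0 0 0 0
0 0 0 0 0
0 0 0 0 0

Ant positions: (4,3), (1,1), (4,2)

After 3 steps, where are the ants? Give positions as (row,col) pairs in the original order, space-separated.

Step 1: ant0:(4,3)->N->(3,3) | ant1:(1,1)->N->(0,1) | ant2:(4,2)->N->(3,2)
  grid max=4 at (0,1)
Step 2: ant0:(3,3)->W->(3,2) | ant1:(0,1)->E->(0,2) | ant2:(3,2)->E->(3,3)
  grid max=3 at (0,1)
Step 3: ant0:(3,2)->E->(3,3) | ant1:(0,2)->W->(0,1) | ant2:(3,3)->W->(3,2)
  grid max=4 at (0,1)

(3,3) (0,1) (3,2)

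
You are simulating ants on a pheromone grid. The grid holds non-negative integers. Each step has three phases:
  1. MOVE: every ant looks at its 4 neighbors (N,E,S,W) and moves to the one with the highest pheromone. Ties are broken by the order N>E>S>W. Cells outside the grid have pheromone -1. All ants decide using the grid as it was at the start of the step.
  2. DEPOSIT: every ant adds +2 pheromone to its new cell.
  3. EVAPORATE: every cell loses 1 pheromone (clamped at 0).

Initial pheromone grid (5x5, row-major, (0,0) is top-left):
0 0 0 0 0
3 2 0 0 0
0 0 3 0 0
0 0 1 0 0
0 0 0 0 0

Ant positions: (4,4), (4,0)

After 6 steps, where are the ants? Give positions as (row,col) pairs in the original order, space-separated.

Step 1: ant0:(4,4)->N->(3,4) | ant1:(4,0)->N->(3,0)
  grid max=2 at (1,0)
Step 2: ant0:(3,4)->N->(2,4) | ant1:(3,0)->N->(2,0)
  grid max=1 at (1,0)
Step 3: ant0:(2,4)->N->(1,4) | ant1:(2,0)->N->(1,0)
  grid max=2 at (1,0)
Step 4: ant0:(1,4)->N->(0,4) | ant1:(1,0)->N->(0,0)
  grid max=1 at (0,0)
Step 5: ant0:(0,4)->S->(1,4) | ant1:(0,0)->S->(1,0)
  grid max=2 at (1,0)
Step 6: ant0:(1,4)->N->(0,4) | ant1:(1,0)->N->(0,0)
  grid max=1 at (0,0)

(0,4) (0,0)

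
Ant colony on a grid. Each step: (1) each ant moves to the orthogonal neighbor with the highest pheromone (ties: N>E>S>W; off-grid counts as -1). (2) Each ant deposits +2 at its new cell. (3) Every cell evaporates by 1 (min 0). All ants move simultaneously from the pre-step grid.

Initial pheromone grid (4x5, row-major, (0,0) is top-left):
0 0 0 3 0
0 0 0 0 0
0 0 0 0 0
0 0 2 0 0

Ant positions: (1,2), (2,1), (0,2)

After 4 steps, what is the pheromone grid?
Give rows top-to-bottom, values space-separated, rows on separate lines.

After step 1: ants at (0,2),(1,1),(0,3)
  0 0 1 4 0
  0 1 0 0 0
  0 0 0 0 0
  0 0 1 0 0
After step 2: ants at (0,3),(0,1),(0,2)
  0 1 2 5 0
  0 0 0 0 0
  0 0 0 0 0
  0 0 0 0 0
After step 3: ants at (0,2),(0,2),(0,3)
  0 0 5 6 0
  0 0 0 0 0
  0 0 0 0 0
  0 0 0 0 0
After step 4: ants at (0,3),(0,3),(0,2)
  0 0 6 9 0
  0 0 0 0 0
  0 0 0 0 0
  0 0 0 0 0

0 0 6 9 0
0 0 0 0 0
0 0 0 0 0
0 0 0 0 0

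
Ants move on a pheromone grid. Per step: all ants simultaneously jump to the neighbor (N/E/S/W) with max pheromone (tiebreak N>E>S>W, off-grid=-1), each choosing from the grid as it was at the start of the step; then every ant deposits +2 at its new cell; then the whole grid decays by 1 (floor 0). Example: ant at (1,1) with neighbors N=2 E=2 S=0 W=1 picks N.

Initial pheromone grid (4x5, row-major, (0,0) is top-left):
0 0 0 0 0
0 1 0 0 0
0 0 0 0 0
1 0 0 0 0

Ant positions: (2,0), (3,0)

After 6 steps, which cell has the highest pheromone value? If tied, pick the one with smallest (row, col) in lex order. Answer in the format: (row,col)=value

Answer: (3,0)=7

Derivation:
Step 1: ant0:(2,0)->S->(3,0) | ant1:(3,0)->N->(2,0)
  grid max=2 at (3,0)
Step 2: ant0:(3,0)->N->(2,0) | ant1:(2,0)->S->(3,0)
  grid max=3 at (3,0)
Step 3: ant0:(2,0)->S->(3,0) | ant1:(3,0)->N->(2,0)
  grid max=4 at (3,0)
Step 4: ant0:(3,0)->N->(2,0) | ant1:(2,0)->S->(3,0)
  grid max=5 at (3,0)
Step 5: ant0:(2,0)->S->(3,0) | ant1:(3,0)->N->(2,0)
  grid max=6 at (3,0)
Step 6: ant0:(3,0)->N->(2,0) | ant1:(2,0)->S->(3,0)
  grid max=7 at (3,0)
Final grid:
  0 0 0 0 0
  0 0 0 0 0
  6 0 0 0 0
  7 0 0 0 0
Max pheromone 7 at (3,0)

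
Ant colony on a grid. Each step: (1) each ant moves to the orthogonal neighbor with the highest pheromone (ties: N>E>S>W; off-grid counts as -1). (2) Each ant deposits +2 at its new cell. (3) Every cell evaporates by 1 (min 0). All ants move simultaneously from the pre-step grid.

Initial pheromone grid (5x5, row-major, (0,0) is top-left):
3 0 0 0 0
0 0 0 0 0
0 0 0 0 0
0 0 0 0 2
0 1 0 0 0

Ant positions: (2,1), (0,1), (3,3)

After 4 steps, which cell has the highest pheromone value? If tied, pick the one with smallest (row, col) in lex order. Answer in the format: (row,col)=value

Step 1: ant0:(2,1)->N->(1,1) | ant1:(0,1)->W->(0,0) | ant2:(3,3)->E->(3,4)
  grid max=4 at (0,0)
Step 2: ant0:(1,1)->N->(0,1) | ant1:(0,0)->E->(0,1) | ant2:(3,4)->N->(2,4)
  grid max=3 at (0,0)
Step 3: ant0:(0,1)->W->(0,0) | ant1:(0,1)->W->(0,0) | ant2:(2,4)->S->(3,4)
  grid max=6 at (0,0)
Step 4: ant0:(0,0)->E->(0,1) | ant1:(0,0)->E->(0,1) | ant2:(3,4)->N->(2,4)
  grid max=5 at (0,0)
Final grid:
  5 5 0 0 0
  0 0 0 0 0
  0 0 0 0 1
  0 0 0 0 2
  0 0 0 0 0
Max pheromone 5 at (0,0)

Answer: (0,0)=5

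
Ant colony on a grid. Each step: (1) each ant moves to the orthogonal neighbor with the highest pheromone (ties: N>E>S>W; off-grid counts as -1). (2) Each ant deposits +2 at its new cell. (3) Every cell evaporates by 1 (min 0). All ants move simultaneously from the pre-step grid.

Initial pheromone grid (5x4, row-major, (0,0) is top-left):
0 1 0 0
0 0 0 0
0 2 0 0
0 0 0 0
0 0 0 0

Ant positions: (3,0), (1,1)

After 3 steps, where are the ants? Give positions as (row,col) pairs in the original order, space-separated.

Step 1: ant0:(3,0)->N->(2,0) | ant1:(1,1)->S->(2,1)
  grid max=3 at (2,1)
Step 2: ant0:(2,0)->E->(2,1) | ant1:(2,1)->W->(2,0)
  grid max=4 at (2,1)
Step 3: ant0:(2,1)->W->(2,0) | ant1:(2,0)->E->(2,1)
  grid max=5 at (2,1)

(2,0) (2,1)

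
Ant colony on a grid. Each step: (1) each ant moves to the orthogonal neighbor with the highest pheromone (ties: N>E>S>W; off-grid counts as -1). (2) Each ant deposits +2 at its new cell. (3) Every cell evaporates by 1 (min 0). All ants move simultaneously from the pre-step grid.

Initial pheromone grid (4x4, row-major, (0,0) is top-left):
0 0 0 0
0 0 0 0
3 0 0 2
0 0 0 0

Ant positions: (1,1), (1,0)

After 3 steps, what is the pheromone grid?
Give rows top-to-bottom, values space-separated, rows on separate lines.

After step 1: ants at (0,1),(2,0)
  0 1 0 0
  0 0 0 0
  4 0 0 1
  0 0 0 0
After step 2: ants at (0,2),(1,0)
  0 0 1 0
  1 0 0 0
  3 0 0 0
  0 0 0 0
After step 3: ants at (0,3),(2,0)
  0 0 0 1
  0 0 0 0
  4 0 0 0
  0 0 0 0

0 0 0 1
0 0 0 0
4 0 0 0
0 0 0 0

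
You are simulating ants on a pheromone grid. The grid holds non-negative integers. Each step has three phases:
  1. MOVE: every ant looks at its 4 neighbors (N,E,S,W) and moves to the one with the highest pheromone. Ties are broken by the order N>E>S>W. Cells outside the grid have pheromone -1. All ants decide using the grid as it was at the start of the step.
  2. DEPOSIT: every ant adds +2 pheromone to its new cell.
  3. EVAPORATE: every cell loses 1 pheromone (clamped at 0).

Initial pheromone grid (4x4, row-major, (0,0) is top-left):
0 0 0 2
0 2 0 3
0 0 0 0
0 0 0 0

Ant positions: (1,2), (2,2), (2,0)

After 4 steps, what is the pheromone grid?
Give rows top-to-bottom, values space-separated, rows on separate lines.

After step 1: ants at (1,3),(1,2),(1,0)
  0 0 0 1
  1 1 1 4
  0 0 0 0
  0 0 0 0
After step 2: ants at (0,3),(1,3),(1,1)
  0 0 0 2
  0 2 0 5
  0 0 0 0
  0 0 0 0
After step 3: ants at (1,3),(0,3),(0,1)
  0 1 0 3
  0 1 0 6
  0 0 0 0
  0 0 0 0
After step 4: ants at (0,3),(1,3),(1,1)
  0 0 0 4
  0 2 0 7
  0 0 0 0
  0 0 0 0

0 0 0 4
0 2 0 7
0 0 0 0
0 0 0 0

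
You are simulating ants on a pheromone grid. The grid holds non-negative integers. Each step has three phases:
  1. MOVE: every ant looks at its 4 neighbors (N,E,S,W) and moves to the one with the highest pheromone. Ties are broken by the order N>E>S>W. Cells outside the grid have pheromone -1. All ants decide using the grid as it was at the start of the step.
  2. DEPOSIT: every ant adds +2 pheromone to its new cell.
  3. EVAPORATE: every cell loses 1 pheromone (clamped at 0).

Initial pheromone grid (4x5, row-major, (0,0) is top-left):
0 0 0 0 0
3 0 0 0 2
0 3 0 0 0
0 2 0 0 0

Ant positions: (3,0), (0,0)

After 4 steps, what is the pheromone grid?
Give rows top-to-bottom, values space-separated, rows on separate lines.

After step 1: ants at (3,1),(1,0)
  0 0 0 0 0
  4 0 0 0 1
  0 2 0 0 0
  0 3 0 0 0
After step 2: ants at (2,1),(0,0)
  1 0 0 0 0
  3 0 0 0 0
  0 3 0 0 0
  0 2 0 0 0
After step 3: ants at (3,1),(1,0)
  0 0 0 0 0
  4 0 0 0 0
  0 2 0 0 0
  0 3 0 0 0
After step 4: ants at (2,1),(0,0)
  1 0 0 0 0
  3 0 0 0 0
  0 3 0 0 0
  0 2 0 0 0

1 0 0 0 0
3 0 0 0 0
0 3 0 0 0
0 2 0 0 0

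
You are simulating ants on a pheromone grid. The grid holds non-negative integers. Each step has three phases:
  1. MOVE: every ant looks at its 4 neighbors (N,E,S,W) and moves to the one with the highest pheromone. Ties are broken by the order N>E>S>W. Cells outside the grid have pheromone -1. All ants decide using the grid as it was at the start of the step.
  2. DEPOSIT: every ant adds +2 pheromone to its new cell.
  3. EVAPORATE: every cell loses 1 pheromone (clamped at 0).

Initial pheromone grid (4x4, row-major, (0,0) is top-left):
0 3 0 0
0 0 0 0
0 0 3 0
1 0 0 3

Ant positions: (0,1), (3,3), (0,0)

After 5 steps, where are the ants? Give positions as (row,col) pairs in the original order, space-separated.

Step 1: ant0:(0,1)->E->(0,2) | ant1:(3,3)->N->(2,3) | ant2:(0,0)->E->(0,1)
  grid max=4 at (0,1)
Step 2: ant0:(0,2)->W->(0,1) | ant1:(2,3)->S->(3,3) | ant2:(0,1)->E->(0,2)
  grid max=5 at (0,1)
Step 3: ant0:(0,1)->E->(0,2) | ant1:(3,3)->N->(2,3) | ant2:(0,2)->W->(0,1)
  grid max=6 at (0,1)
Step 4: ant0:(0,2)->W->(0,1) | ant1:(2,3)->S->(3,3) | ant2:(0,1)->E->(0,2)
  grid max=7 at (0,1)
Step 5: ant0:(0,1)->E->(0,2) | ant1:(3,3)->N->(2,3) | ant2:(0,2)->W->(0,1)
  grid max=8 at (0,1)

(0,2) (2,3) (0,1)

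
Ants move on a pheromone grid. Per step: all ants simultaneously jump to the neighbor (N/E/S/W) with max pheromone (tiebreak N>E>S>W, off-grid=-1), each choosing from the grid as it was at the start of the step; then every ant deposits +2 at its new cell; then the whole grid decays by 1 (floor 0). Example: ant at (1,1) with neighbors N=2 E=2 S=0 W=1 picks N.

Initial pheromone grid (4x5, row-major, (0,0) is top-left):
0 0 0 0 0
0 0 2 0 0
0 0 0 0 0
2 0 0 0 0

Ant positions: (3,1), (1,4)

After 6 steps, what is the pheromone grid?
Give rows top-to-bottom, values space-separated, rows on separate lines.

After step 1: ants at (3,0),(0,4)
  0 0 0 0 1
  0 0 1 0 0
  0 0 0 0 0
  3 0 0 0 0
After step 2: ants at (2,0),(1,4)
  0 0 0 0 0
  0 0 0 0 1
  1 0 0 0 0
  2 0 0 0 0
After step 3: ants at (3,0),(0,4)
  0 0 0 0 1
  0 0 0 0 0
  0 0 0 0 0
  3 0 0 0 0
After step 4: ants at (2,0),(1,4)
  0 0 0 0 0
  0 0 0 0 1
  1 0 0 0 0
  2 0 0 0 0
After step 5: ants at (3,0),(0,4)
  0 0 0 0 1
  0 0 0 0 0
  0 0 0 0 0
  3 0 0 0 0
After step 6: ants at (2,0),(1,4)
  0 0 0 0 0
  0 0 0 0 1
  1 0 0 0 0
  2 0 0 0 0

0 0 0 0 0
0 0 0 0 1
1 0 0 0 0
2 0 0 0 0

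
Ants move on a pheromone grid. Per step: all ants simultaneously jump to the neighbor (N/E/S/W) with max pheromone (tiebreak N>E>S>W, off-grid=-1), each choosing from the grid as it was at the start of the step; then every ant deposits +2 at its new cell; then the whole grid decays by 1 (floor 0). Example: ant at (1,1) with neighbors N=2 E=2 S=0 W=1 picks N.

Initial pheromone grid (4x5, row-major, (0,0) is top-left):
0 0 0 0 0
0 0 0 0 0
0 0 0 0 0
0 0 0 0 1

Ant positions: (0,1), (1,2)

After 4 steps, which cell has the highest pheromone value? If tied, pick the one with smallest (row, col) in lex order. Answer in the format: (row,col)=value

Answer: (0,3)=5

Derivation:
Step 1: ant0:(0,1)->E->(0,2) | ant1:(1,2)->N->(0,2)
  grid max=3 at (0,2)
Step 2: ant0:(0,2)->E->(0,3) | ant1:(0,2)->E->(0,3)
  grid max=3 at (0,3)
Step 3: ant0:(0,3)->W->(0,2) | ant1:(0,3)->W->(0,2)
  grid max=5 at (0,2)
Step 4: ant0:(0,2)->E->(0,3) | ant1:(0,2)->E->(0,3)
  grid max=5 at (0,3)
Final grid:
  0 0 4 5 0
  0 0 0 0 0
  0 0 0 0 0
  0 0 0 0 0
Max pheromone 5 at (0,3)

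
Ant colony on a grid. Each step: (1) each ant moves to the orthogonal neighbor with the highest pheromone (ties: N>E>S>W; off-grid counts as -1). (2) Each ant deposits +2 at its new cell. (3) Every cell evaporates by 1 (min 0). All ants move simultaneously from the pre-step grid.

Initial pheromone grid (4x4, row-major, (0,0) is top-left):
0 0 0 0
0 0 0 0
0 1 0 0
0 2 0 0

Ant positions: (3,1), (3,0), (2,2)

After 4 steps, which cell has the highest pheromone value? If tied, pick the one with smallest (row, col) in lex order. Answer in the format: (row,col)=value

Step 1: ant0:(3,1)->N->(2,1) | ant1:(3,0)->E->(3,1) | ant2:(2,2)->W->(2,1)
  grid max=4 at (2,1)
Step 2: ant0:(2,1)->S->(3,1) | ant1:(3,1)->N->(2,1) | ant2:(2,1)->S->(3,1)
  grid max=6 at (3,1)
Step 3: ant0:(3,1)->N->(2,1) | ant1:(2,1)->S->(3,1) | ant2:(3,1)->N->(2,1)
  grid max=8 at (2,1)
Step 4: ant0:(2,1)->S->(3,1) | ant1:(3,1)->N->(2,1) | ant2:(2,1)->S->(3,1)
  grid max=10 at (3,1)
Final grid:
  0 0 0 0
  0 0 0 0
  0 9 0 0
  0 10 0 0
Max pheromone 10 at (3,1)

Answer: (3,1)=10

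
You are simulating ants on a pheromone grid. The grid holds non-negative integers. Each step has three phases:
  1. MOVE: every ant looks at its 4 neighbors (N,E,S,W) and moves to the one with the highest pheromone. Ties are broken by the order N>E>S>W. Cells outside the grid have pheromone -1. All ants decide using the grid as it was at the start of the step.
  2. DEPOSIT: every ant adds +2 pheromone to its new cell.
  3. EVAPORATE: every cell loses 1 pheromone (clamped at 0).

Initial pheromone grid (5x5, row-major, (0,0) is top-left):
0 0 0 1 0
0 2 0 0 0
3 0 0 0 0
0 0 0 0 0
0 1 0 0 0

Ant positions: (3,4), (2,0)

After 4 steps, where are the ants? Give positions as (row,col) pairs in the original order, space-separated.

Step 1: ant0:(3,4)->N->(2,4) | ant1:(2,0)->N->(1,0)
  grid max=2 at (2,0)
Step 2: ant0:(2,4)->N->(1,4) | ant1:(1,0)->S->(2,0)
  grid max=3 at (2,0)
Step 3: ant0:(1,4)->N->(0,4) | ant1:(2,0)->N->(1,0)
  grid max=2 at (2,0)
Step 4: ant0:(0,4)->S->(1,4) | ant1:(1,0)->S->(2,0)
  grid max=3 at (2,0)

(1,4) (2,0)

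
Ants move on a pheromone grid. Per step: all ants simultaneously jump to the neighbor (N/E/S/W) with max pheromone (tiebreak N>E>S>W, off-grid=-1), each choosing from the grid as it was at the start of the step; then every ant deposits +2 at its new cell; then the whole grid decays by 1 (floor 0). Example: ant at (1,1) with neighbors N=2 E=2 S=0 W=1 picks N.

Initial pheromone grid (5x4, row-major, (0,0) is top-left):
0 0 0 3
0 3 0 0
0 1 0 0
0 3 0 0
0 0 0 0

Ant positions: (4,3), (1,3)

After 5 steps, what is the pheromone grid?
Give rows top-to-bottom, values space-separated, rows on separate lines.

After step 1: ants at (3,3),(0,3)
  0 0 0 4
  0 2 0 0
  0 0 0 0
  0 2 0 1
  0 0 0 0
After step 2: ants at (2,3),(1,3)
  0 0 0 3
  0 1 0 1
  0 0 0 1
  0 1 0 0
  0 0 0 0
After step 3: ants at (1,3),(0,3)
  0 0 0 4
  0 0 0 2
  0 0 0 0
  0 0 0 0
  0 0 0 0
After step 4: ants at (0,3),(1,3)
  0 0 0 5
  0 0 0 3
  0 0 0 0
  0 0 0 0
  0 0 0 0
After step 5: ants at (1,3),(0,3)
  0 0 0 6
  0 0 0 4
  0 0 0 0
  0 0 0 0
  0 0 0 0

0 0 0 6
0 0 0 4
0 0 0 0
0 0 0 0
0 0 0 0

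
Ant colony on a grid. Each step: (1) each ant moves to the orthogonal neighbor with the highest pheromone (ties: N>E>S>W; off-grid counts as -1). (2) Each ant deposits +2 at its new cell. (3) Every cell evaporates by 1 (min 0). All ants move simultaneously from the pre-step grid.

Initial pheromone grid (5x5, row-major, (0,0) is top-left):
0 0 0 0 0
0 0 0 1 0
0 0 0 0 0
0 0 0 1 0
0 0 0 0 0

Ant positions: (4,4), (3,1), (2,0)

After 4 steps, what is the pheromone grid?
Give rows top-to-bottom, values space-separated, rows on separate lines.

After step 1: ants at (3,4),(2,1),(1,0)
  0 0 0 0 0
  1 0 0 0 0
  0 1 0 0 0
  0 0 0 0 1
  0 0 0 0 0
After step 2: ants at (2,4),(1,1),(0,0)
  1 0 0 0 0
  0 1 0 0 0
  0 0 0 0 1
  0 0 0 0 0
  0 0 0 0 0
After step 3: ants at (1,4),(0,1),(0,1)
  0 3 0 0 0
  0 0 0 0 1
  0 0 0 0 0
  0 0 0 0 0
  0 0 0 0 0
After step 4: ants at (0,4),(0,2),(0,2)
  0 2 3 0 1
  0 0 0 0 0
  0 0 0 0 0
  0 0 0 0 0
  0 0 0 0 0

0 2 3 0 1
0 0 0 0 0
0 0 0 0 0
0 0 0 0 0
0 0 0 0 0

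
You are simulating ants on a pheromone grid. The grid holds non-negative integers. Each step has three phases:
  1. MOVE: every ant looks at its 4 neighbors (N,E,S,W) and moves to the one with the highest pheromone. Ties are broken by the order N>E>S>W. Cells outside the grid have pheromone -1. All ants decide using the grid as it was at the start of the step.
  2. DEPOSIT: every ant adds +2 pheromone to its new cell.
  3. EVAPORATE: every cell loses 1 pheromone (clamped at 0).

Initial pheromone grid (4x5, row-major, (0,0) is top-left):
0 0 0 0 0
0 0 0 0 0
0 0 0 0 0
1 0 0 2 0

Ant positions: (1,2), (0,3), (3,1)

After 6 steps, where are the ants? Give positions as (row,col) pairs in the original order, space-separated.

Step 1: ant0:(1,2)->N->(0,2) | ant1:(0,3)->E->(0,4) | ant2:(3,1)->W->(3,0)
  grid max=2 at (3,0)
Step 2: ant0:(0,2)->E->(0,3) | ant1:(0,4)->S->(1,4) | ant2:(3,0)->N->(2,0)
  grid max=1 at (0,3)
Step 3: ant0:(0,3)->E->(0,4) | ant1:(1,4)->N->(0,4) | ant2:(2,0)->S->(3,0)
  grid max=3 at (0,4)
Step 4: ant0:(0,4)->S->(1,4) | ant1:(0,4)->S->(1,4) | ant2:(3,0)->N->(2,0)
  grid max=3 at (1,4)
Step 5: ant0:(1,4)->N->(0,4) | ant1:(1,4)->N->(0,4) | ant2:(2,0)->S->(3,0)
  grid max=5 at (0,4)
Step 6: ant0:(0,4)->S->(1,4) | ant1:(0,4)->S->(1,4) | ant2:(3,0)->N->(2,0)
  grid max=5 at (1,4)

(1,4) (1,4) (2,0)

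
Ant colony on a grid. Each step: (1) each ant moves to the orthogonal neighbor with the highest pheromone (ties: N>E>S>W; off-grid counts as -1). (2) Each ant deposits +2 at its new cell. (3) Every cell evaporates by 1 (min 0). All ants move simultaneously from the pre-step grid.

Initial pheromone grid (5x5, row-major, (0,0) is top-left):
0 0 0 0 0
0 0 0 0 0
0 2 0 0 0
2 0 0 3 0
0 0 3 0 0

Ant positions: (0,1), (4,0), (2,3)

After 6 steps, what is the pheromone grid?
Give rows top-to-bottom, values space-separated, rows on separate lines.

After step 1: ants at (0,2),(3,0),(3,3)
  0 0 1 0 0
  0 0 0 0 0
  0 1 0 0 0
  3 0 0 4 0
  0 0 2 0 0
After step 2: ants at (0,3),(2,0),(2,3)
  0 0 0 1 0
  0 0 0 0 0
  1 0 0 1 0
  2 0 0 3 0
  0 0 1 0 0
After step 3: ants at (0,4),(3,0),(3,3)
  0 0 0 0 1
  0 0 0 0 0
  0 0 0 0 0
  3 0 0 4 0
  0 0 0 0 0
After step 4: ants at (1,4),(2,0),(2,3)
  0 0 0 0 0
  0 0 0 0 1
  1 0 0 1 0
  2 0 0 3 0
  0 0 0 0 0
After step 5: ants at (0,4),(3,0),(3,3)
  0 0 0 0 1
  0 0 0 0 0
  0 0 0 0 0
  3 0 0 4 0
  0 0 0 0 0
After step 6: ants at (1,4),(2,0),(2,3)
  0 0 0 0 0
  0 0 0 0 1
  1 0 0 1 0
  2 0 0 3 0
  0 0 0 0 0

0 0 0 0 0
0 0 0 0 1
1 0 0 1 0
2 0 0 3 0
0 0 0 0 0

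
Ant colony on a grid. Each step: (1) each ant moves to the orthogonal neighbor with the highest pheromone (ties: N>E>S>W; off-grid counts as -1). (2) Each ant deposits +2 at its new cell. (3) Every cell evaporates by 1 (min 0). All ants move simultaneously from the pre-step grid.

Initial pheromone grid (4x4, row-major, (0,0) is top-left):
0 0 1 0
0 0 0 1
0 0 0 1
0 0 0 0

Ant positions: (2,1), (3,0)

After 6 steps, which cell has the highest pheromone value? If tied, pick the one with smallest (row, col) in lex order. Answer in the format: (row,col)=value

Answer: (0,3)=3

Derivation:
Step 1: ant0:(2,1)->N->(1,1) | ant1:(3,0)->N->(2,0)
  grid max=1 at (1,1)
Step 2: ant0:(1,1)->N->(0,1) | ant1:(2,0)->N->(1,0)
  grid max=1 at (0,1)
Step 3: ant0:(0,1)->E->(0,2) | ant1:(1,0)->N->(0,0)
  grid max=1 at (0,0)
Step 4: ant0:(0,2)->E->(0,3) | ant1:(0,0)->E->(0,1)
  grid max=1 at (0,1)
Step 5: ant0:(0,3)->S->(1,3) | ant1:(0,1)->E->(0,2)
  grid max=1 at (0,2)
Step 6: ant0:(1,3)->N->(0,3) | ant1:(0,2)->E->(0,3)
  grid max=3 at (0,3)
Final grid:
  0 0 0 3
  0 0 0 0
  0 0 0 0
  0 0 0 0
Max pheromone 3 at (0,3)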